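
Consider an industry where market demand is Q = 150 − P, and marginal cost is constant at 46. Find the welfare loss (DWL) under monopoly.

DWL = 1352

Inverting demand: P = 150 − Q.
Competitive firms price at marginal cost: P = 46, giving Q = 104.
The monopolist equates marginal revenue to marginal cost: 150 − 2Q = 46, so Q = 52. From demand, P = 98.
DWL is the triangle between Q = 52 and Q = 104: ½·(104 − 52)·(98 − 46) = 1352.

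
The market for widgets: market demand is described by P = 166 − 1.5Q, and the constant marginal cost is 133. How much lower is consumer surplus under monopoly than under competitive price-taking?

Under competition P = MC = 133, so Q = (166 − 133)/1.5 = 22.
CS = ½·(166 − 133)·22 = 363.
The monopolist equates marginal revenue to marginal cost: 166 − 3Q = 133, so Q = 11. From demand, P = 149.5.
CS = ½·(166 − 149.5)·11 = 90.75.
Change in consumer surplus: 90.75 − 363 = −272.25.

Consumer surplus falls by 272.25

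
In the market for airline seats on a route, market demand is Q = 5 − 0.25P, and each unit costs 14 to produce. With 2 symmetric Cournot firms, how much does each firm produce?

q_i = 0.5

Inverting demand: P = 20 − 4Q.
Cournot with 2 identical firms: the symmetric best-response condition is 20 − 12q = 14. Each firm produces q = 0.5, total output Q = 1, price P = 16.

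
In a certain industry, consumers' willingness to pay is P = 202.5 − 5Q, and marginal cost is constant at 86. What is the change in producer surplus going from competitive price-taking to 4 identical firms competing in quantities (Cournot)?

Producer surplus rises by 434.312

Competitive firms price at marginal cost: P = 86, giving Q = 23.3.
PS = (86 − 86)·23.3 = 0.
In a 4-firm Cournot equilibrium, symmetry and the first-order condition give q = (202.5 − 86)/(25) = 4.66. So Q = 18.64 and P = 109.3.
PS = (109.3 − 86)·18.64 = 434.312.
Change in producer surplus: 434.312 − 0 = 434.312.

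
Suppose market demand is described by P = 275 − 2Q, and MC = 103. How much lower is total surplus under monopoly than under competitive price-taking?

Perfect competition: P = MC = 103, so 275 − 2Q = 103 and Q = 86.
CS = ½·(275 − 103)·86 = 7396; PS = (103 − 103)·86 = 0; TS = 7396.
The monopolist equates marginal revenue to marginal cost: 275 − 4Q = 103, so Q = 43. From demand, P = 189.
CS = ½·(275 − 189)·43 = 1849; PS = (189 − 103)·43 = 3698; TS = 5547.
Change in total surplus: 5547 − 7396 = −1849.

Total surplus falls by 1849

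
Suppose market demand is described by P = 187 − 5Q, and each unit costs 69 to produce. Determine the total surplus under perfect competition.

TS = 1392.4

Competitive firms price at marginal cost: P = 69, giving Q = 23.6.
CS = ½·(187 − 69)·23.6 = 1392.4; PS = (69 − 69)·23.6 = 0; TS = 1392.4.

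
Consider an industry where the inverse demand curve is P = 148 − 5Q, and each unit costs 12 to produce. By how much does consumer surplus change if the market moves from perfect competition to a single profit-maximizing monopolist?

Perfect competition: P = MC = 12, so 148 − 5Q = 12 and Q = 27.2.
CS = ½·(148 − 12)·27.2 = 1849.6.
The monopolist equates marginal revenue to marginal cost: 148 − 10Q = 12, so Q = 13.6. From demand, P = 80.
CS = ½·(148 − 80)·13.6 = 462.4.
Change in consumer surplus: 462.4 − 1849.6 = −1387.2.

Consumer surplus falls by 1387.2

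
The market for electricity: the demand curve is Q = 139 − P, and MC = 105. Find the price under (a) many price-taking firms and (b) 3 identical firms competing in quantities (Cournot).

Competition: P = 105; Cournot: P = 113.5

Inverting demand: P = 139 − Q.
Competitive firms price at marginal cost: P = 105, giving Q = 34.
Cournot with 3 identical firms: the symmetric best-response condition is 139 − 4q = 105. Each firm produces q = 8.5, total output Q = 25.5, price P = 113.5.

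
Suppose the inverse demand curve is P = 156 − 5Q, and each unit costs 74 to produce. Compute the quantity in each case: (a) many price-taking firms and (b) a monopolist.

Competition: Q = 16.4; Monopoly: Q = 8.2

Under competition P = MC = 74, so Q = (156 − 74)/5 = 16.4.
The monopolist equates marginal revenue to marginal cost: 156 − 10Q = 74, so Q = 8.2. From demand, P = 115.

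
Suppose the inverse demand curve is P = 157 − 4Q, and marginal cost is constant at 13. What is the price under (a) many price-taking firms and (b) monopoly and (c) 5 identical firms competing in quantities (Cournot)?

Under competition P = MC = 13, so Q = (157 − 13)/4 = 36.
A monopolist chooses Q where MR = MC. MR = 157 − 8Q; setting this equal to 13 gives Q = 18 and P = 85.
Cournot with 5 identical firms: the symmetric best-response condition is 157 − 24q = 13. Each firm produces q = 6, total output Q = 30, price P = 37.

Competition: P = 13; Monopoly: P = 85; Cournot: P = 37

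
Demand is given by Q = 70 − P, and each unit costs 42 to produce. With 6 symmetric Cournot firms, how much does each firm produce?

Inverting demand: P = 70 − Q.
In a 6-firm Cournot equilibrium, symmetry and the first-order condition give q = (70 − 42)/(7) = 4. So Q = 24 and P = 46.

q_i = 4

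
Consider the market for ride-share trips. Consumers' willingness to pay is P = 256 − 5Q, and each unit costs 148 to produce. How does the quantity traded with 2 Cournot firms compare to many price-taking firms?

In a 2-firm Cournot equilibrium, symmetry and the first-order condition give q = (256 − 148)/(15) = 7.2. So Q = 14.4 and P = 184.
Under competition P = MC = 148, so Q = (256 − 148)/5 = 21.6.

Cournot: Q = 14.4; Competition: Q = 21.6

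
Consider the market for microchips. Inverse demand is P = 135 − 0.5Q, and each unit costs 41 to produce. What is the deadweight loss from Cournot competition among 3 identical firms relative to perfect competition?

Competitive firms price at marginal cost: P = 41, giving Q = 188.
In a 3-firm Cournot equilibrium, symmetry and the first-order condition give q = (135 − 41)/(2) = 47. So Q = 141 and P = 64.5.
DWL is the triangle between Q = 141 and Q = 188: ½·(188 − 141)·(64.5 − 41) = 552.25.

DWL = 552.25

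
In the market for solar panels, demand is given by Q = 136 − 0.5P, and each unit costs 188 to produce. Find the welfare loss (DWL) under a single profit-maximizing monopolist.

Inverting demand: P = 272 − 2Q.
Under competition P = MC = 188, so Q = (272 − 188)/2 = 42.
A monopolist chooses Q where MR = MC. MR = 272 − 4Q; setting this equal to 188 gives Q = 21 and P = 230.
DWL is the triangle between Q = 21 and Q = 42: ½·(42 − 21)·(230 − 188) = 441.

DWL = 441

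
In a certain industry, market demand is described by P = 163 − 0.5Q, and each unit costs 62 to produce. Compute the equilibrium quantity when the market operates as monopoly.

Monopoly sets MR = MC: 163 − Q = 62 ⇒ Q = 101, P = 163 − 0.5·101 = 112.5.

Q = 101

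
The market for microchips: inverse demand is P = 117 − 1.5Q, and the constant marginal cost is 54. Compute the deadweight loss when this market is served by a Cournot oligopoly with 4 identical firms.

Competitive firms price at marginal cost: P = 54, giving Q = 42.
In a 4-firm Cournot equilibrium, symmetry and the first-order condition give q = (117 − 54)/(7.5) = 8.4. So Q = 33.6 and P = 66.6.
DWL is the triangle between Q = 33.6 and Q = 42: ½·(42 − 33.6)·(66.6 − 54) = 52.92.

DWL = 52.92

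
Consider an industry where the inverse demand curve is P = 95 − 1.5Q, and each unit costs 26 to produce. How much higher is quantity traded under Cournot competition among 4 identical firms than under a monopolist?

Q rises by 13.8

A monopolist chooses Q where MR = MC. MR = 95 − 3Q; setting this equal to 26 gives Q = 23 and P = 60.5.
In a 4-firm Cournot equilibrium, symmetry and the first-order condition give q = (95 − 26)/(7.5) = 9.2. So Q = 36.8 and P = 39.8.
Change in quantity traded: 36.8 − 23 = 13.8.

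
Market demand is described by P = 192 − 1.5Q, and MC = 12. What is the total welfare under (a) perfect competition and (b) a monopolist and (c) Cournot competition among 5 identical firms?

Perfect competition: P = MC = 12, so 192 − 1.5Q = 12 and Q = 120.
CS = ½·(192 − 12)·120 = 10800; PS = (12 − 12)·120 = 0; TS = 10800.
Monopoly sets MR = MC: 192 − 3Q = 12 ⇒ Q = 60, P = 192 − 1.5·60 = 102.
CS = ½·(192 − 102)·60 = 2700; PS = (102 − 12)·60 = 5400; TS = 8100.
In a 5-firm Cournot equilibrium, symmetry and the first-order condition give q = (192 − 12)/(9) = 20. So Q = 100 and P = 42.
CS = ½·(192 − 42)·100 = 7500; PS = (42 − 12)·100 = 3000; TS = 10500.

Competition: TS = 10800; Monopoly: TS = 8100; Cournot: TS = 10500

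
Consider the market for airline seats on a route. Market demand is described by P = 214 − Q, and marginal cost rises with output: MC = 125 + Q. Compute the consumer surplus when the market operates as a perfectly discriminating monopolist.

CS = 0

Under first-degree price discrimination the firm charges each unit its demand price and produces up to where P = MC, i.e. Q = 44.5. Consumer surplus is zero; producer surplus equals total surplus.
CS = 0.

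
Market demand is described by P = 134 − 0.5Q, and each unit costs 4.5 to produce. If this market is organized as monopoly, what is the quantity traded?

Monopoly sets MR = MC: 134 − Q = 4.5 ⇒ Q = 129.5, P = 134 − 0.5·129.5 = 69.25.

Q = 129.5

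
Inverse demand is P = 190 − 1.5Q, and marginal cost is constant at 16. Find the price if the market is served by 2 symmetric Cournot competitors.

P = 74

Cournot with 2 identical firms: the symmetric best-response condition is 190 − 4.5q = 16. Each firm produces q = 116/3, total output Q = 232/3, price P = 74.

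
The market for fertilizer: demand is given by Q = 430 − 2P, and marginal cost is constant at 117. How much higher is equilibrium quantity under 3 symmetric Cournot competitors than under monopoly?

Inverting demand: P = 215 − 0.5Q.
Monopoly sets MR = MC: 215 − Q = 117 ⇒ Q = 98, P = 215 − 0.5·98 = 166.
With 3 symmetric Cournot firms, each firm's FOC gives 215 − 2q = 117, so q = 49, Q = 3·49 = 147, and P = 141.5.
Change in equilibrium quantity: 147 − 98 = 49.

Equilibrium quantity rises by 49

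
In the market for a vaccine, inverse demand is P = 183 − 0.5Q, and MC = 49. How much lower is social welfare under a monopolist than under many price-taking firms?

Social welfare falls by 4489

Competitive firms price at marginal cost: P = 49, giving Q = 268.
CS = ½·(183 − 49)·268 = 17956; PS = (49 − 49)·268 = 0; TS = 17956.
A monopolist chooses Q where MR = MC. MR = 183 − Q; setting this equal to 49 gives Q = 134 and P = 116.
CS = ½·(183 − 116)·134 = 4489; PS = (116 − 49)·134 = 8978; TS = 13467.
Change in social welfare: 13467 − 17956 = −4489.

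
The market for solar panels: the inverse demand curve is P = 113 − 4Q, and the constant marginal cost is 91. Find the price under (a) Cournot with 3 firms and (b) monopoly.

Cournot: P = 96.5; Monopoly: P = 102

With 3 symmetric Cournot firms, each firm's FOC gives 113 − 16q = 91, so q = 1.375, Q = 3·1.375 = 4.125, and P = 96.5.
The monopolist equates marginal revenue to marginal cost: 113 − 8Q = 91, so Q = 2.75. From demand, P = 102.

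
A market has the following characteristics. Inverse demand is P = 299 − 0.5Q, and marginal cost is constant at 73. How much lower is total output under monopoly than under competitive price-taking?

Perfect competition: P = MC = 73, so 299 − 0.5Q = 73 and Q = 452.
The monopolist equates marginal revenue to marginal cost: 299 − Q = 73, so Q = 226. From demand, P = 186.
Change in total output: 226 − 452 = −226.

Total output falls by 226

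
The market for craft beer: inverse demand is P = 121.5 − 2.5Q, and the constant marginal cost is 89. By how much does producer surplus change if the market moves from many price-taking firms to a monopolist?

Competitive firms price at marginal cost: P = 89, giving Q = 13.
PS = (89 − 89)·13 = 0.
The monopolist equates marginal revenue to marginal cost: 121.5 − 5Q = 89, so Q = 6.5. From demand, P = 105.25.
PS = (105.25 − 89)·6.5 = 105.625.
Change in producer surplus: 105.625 − 0 = 105.625.

Producer surplus rises by 105.625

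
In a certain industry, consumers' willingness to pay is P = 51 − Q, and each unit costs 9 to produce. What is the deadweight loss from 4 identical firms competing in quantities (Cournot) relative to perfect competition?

Competitive firms price at marginal cost: P = 9, giving Q = 42.
With 4 symmetric Cournot firms, each firm's FOC gives 51 − 5q = 9, so q = 8.4, Q = 4·8.4 = 33.6, and P = 17.4.
DWL is the triangle between Q = 33.6 and Q = 42: ½·(42 − 33.6)·(17.4 − 9) = 35.28.

DWL = 35.28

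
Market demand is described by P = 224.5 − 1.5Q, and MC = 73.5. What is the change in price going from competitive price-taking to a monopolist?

P rises by 75.5

Perfect competition: P = MC = 73.5, so 224.5 − 1.5Q = 73.5 and Q = 302/3.
A monopolist chooses Q where MR = MC. MR = 224.5 − 3Q; setting this equal to 73.5 gives Q = 151/3 and P = 149.
Change in price: 149 − 73.5 = 75.5.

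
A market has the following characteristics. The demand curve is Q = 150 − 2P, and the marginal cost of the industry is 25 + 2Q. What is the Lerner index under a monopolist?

Inverting demand: P = 75 − 0.5Q.
Monopoly sets MR = MC: 75 − Q = 25 + 2Q ⇒ Q = 50/3, P = 75 − 0.5·50/3 = 200/3.
Lerner index = (P − MC)/P = (200/3 − 175/3)/(200/3) = 0.125.

Lerner index = 0.125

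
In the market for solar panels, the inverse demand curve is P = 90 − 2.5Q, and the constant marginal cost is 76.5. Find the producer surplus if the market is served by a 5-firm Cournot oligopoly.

In a 5-firm Cournot equilibrium, symmetry and the first-order condition give q = (90 − 76.5)/(15) = 0.9. So Q = 4.5 and P = 78.75.
PS = (78.75 − 76.5)·4.5 = 10.125.

PS = 10.125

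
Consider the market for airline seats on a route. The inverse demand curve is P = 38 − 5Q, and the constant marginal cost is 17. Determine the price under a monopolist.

P = 27.5

A monopolist chooses Q where MR = MC. MR = 38 − 10Q; setting this equal to 17 gives Q = 2.1 and P = 27.5.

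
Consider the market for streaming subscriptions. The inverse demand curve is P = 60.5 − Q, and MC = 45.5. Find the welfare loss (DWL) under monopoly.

Competitive firms price at marginal cost: P = 45.5, giving Q = 15.
A monopolist chooses Q where MR = MC. MR = 60.5 − 2Q; setting this equal to 45.5 gives Q = 7.5 and P = 53.
DWL is the triangle between Q = 7.5 and Q = 15: ½·(15 − 7.5)·(53 − 45.5) = 28.125.

DWL = 28.125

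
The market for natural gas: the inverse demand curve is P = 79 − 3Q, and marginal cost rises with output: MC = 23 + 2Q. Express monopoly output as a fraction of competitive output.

Q_m/Q_c = 0.625

The monopolist equates marginal revenue to marginal cost: 79 − 6Q = 23 + 2Q, so Q = 7. From demand, P = 58.
Under competition P = MC: 79 − 3Q = 23 + 2Q ⇒ Q = 11.2, P = 45.4.
Ratio Q_m/Q_c = 7/11.2 = 0.625.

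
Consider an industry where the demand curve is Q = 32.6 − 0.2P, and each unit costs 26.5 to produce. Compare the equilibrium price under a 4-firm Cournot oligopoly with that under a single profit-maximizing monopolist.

Cournot: P = 53.8; Monopoly: P = 94.75

Inverting demand: P = 163 − 5Q.
Cournot with 4 identical firms: the symmetric best-response condition is 163 − 25q = 26.5. Each firm produces q = 5.46, total output Q = 21.84, price P = 53.8.
A monopolist chooses Q where MR = MC. MR = 163 − 10Q; setting this equal to 26.5 gives Q = 13.65 and P = 94.75.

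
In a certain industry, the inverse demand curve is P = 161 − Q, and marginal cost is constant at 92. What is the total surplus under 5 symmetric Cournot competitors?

TS = 2314.375

Cournot with 5 identical firms: the symmetric best-response condition is 161 − 6q = 92. Each firm produces q = 11.5, total output Q = 57.5, price P = 103.5.
CS = ½·(161 − 103.5)·57.5 = 1653.125; PS = (103.5 − 92)·57.5 = 661.25; TS = 2314.375.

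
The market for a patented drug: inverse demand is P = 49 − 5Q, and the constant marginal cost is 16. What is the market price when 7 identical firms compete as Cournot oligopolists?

With 7 symmetric Cournot firms, each firm's FOC gives 49 − 40q = 16, so q = 0.825, Q = 7·0.825 = 5.775, and P = 20.125.

P = 20.125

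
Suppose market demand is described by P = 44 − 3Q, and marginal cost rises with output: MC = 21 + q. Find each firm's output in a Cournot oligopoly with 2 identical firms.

q_i = 2.3

With 2 symmetric Cournot firms, each firm's FOC gives 44 − 9q = 21 + q, so q = 2.3, Q = 2·2.3 = 4.6, and P = 30.2.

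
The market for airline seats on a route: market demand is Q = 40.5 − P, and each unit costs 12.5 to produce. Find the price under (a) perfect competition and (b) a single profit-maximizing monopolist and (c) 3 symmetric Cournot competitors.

Competition: P = 12.5; Monopoly: P = 26.5; Cournot: P = 19.5

Inverting demand: P = 40.5 − Q.
Perfect competition: P = MC = 12.5, so 40.5 − Q = 12.5 and Q = 28.
The monopolist equates marginal revenue to marginal cost: 40.5 − 2Q = 12.5, so Q = 14. From demand, P = 26.5.
Cournot with 3 identical firms: the symmetric best-response condition is 40.5 − 4q = 12.5. Each firm produces q = 7, total output Q = 21, price P = 19.5.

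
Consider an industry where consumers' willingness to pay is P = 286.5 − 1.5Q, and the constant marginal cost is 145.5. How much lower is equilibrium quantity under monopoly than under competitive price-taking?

Perfect competition: P = MC = 145.5, so 286.5 − 1.5Q = 145.5 and Q = 94.
Monopoly sets MR = MC: 286.5 − 3Q = 145.5 ⇒ Q = 47, P = 286.5 − 1.5·47 = 216.
Change in equilibrium quantity: 47 − 94 = −47.

Equilibrium quantity falls by 47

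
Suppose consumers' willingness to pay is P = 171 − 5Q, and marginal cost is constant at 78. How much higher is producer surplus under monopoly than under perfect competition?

Producer surplus rises by 432.45

Competitive firms price at marginal cost: P = 78, giving Q = 18.6.
PS = (78 − 78)·18.6 = 0.
The monopolist equates marginal revenue to marginal cost: 171 − 10Q = 78, so Q = 9.3. From demand, P = 124.5.
PS = (124.5 − 78)·9.3 = 432.45.
Change in producer surplus: 432.45 − 0 = 432.45.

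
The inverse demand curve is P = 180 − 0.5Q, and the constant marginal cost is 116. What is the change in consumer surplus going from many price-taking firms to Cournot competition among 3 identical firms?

Perfect competition: P = MC = 116, so 180 − 0.5Q = 116 and Q = 128.
CS = ½·(180 − 116)·128 = 4096.
With 3 symmetric Cournot firms, each firm's FOC gives 180 − 2q = 116, so q = 32, Q = 3·32 = 96, and P = 132.
CS = ½·(180 − 132)·96 = 2304.
Change in consumer surplus: 2304 − 4096 = −1792.

Consumer surplus falls by 1792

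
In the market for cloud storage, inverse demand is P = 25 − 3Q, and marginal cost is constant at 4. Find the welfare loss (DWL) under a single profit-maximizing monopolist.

Perfect competition: P = MC = 4, so 25 − 3Q = 4 and Q = 7.
The monopolist equates marginal revenue to marginal cost: 25 − 6Q = 4, so Q = 3.5. From demand, P = 14.5.
DWL is the triangle between Q = 3.5 and Q = 7: ½·(7 − 3.5)·(14.5 − 4) = 18.375.

DWL = 18.375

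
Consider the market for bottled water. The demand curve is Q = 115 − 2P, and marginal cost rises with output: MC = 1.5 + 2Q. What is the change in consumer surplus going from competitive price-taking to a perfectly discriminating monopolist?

Consumer surplus falls by 125.44

Inverting demand: P = 57.5 − 0.5Q.
Competitive equilibrium sets price equal to marginal cost: 57.5 − 0.5Q = 1.5 + 2Q, so Q = 22.4 and P = 46.3.
CS = ½·(57.5 − 46.3)·22.4 = 125.44.
A perfectly discriminating monopolist sells every unit with P(Q) ≥ MC(Q), so output equals the competitive quantity Q = 22.4. Each buyer pays their reservation price, so CS = 0 and the firm captures all surplus.
CS = 0.
Change in consumer surplus: 0 − 125.44 = −125.44.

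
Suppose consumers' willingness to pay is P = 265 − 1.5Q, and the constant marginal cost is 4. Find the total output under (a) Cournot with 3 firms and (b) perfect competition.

In a 3-firm Cournot equilibrium, symmetry and the first-order condition give q = (265 − 4)/(6) = 43.5. So Q = 130.5 and P = 69.25.
Under competition P = MC = 4, so Q = (265 − 4)/1.5 = 174.

Cournot: Q = 130.5; Competition: Q = 174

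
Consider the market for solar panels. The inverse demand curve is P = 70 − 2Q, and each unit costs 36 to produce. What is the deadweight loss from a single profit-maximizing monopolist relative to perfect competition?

Competitive firms price at marginal cost: P = 36, giving Q = 17.
The monopolist equates marginal revenue to marginal cost: 70 − 4Q = 36, so Q = 8.5. From demand, P = 53.
DWL is the triangle between Q = 8.5 and Q = 17: ½·(17 − 8.5)·(53 − 36) = 72.25.

DWL = 72.25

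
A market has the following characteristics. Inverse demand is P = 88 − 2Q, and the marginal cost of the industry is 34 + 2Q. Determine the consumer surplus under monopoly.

Monopoly sets MR = MC: 88 − 4Q = 34 + 2Q ⇒ Q = 9, P = 88 − 2·9 = 70.
CS = ½·(88 − 70)·9 = 81.

CS = 81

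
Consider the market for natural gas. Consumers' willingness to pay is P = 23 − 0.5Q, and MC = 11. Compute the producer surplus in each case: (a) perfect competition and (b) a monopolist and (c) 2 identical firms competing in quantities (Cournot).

Competitive firms price at marginal cost: P = 11, giving Q = 24.
PS = (11 − 11)·24 = 0.
The monopolist equates marginal revenue to marginal cost: 23 − Q = 11, so Q = 12. From demand, P = 17.
PS = (17 − 11)·12 = 72.
With 2 symmetric Cournot firms, each firm's FOC gives 23 − 1.5q = 11, so q = 8, Q = 2·8 = 16, and P = 15.
PS = (15 − 11)·16 = 64.

Competition: PS = 0; Monopoly: PS = 72; Cournot: PS = 64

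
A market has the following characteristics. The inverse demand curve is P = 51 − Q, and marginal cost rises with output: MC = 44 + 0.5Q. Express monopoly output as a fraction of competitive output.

Q_m/Q_c = 0.6

A monopolist chooses Q where MR = MC. MR = 51 − 2Q; setting this equal to 44 + 0.5Q gives Q = 2.8 and P = 48.2.
Competitive equilibrium sets price equal to marginal cost: 51 − Q = 44 + 0.5Q, so Q = 14/3 and P = 139/3.
Ratio Q_m/Q_c = 2.8/(14/3) = 0.6.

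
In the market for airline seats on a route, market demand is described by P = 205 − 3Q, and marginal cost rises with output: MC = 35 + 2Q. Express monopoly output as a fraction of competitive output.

The monopolist equates marginal revenue to marginal cost: 205 − 6Q = 35 + 2Q, so Q = 21.25. From demand, P = 141.25.
Under competition P = MC: 205 − 3Q = 35 + 2Q ⇒ Q = 34, P = 103.
Ratio Q_m/Q_c = 21.25/34 = 0.625.

Q_m/Q_c = 0.625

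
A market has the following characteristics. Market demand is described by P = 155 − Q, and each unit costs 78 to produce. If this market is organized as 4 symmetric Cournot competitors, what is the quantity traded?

Q = 61.6

In a 4-firm Cournot equilibrium, symmetry and the first-order condition give q = (155 − 78)/(5) = 15.4. So Q = 61.6 and P = 93.4.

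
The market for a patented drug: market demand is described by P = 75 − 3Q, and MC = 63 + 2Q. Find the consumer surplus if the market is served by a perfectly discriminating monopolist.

CS = 0

A perfectly discriminating monopolist sells every unit with P(Q) ≥ MC(Q), so output equals the competitive quantity Q = 2.4. Each buyer pays their reservation price, so CS = 0 and the firm captures all surplus.
CS = 0.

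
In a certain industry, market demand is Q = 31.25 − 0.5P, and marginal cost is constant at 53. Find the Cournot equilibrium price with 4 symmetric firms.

Inverting demand: P = 62.5 − 2Q.
With 4 symmetric Cournot firms, each firm's FOC gives 62.5 − 10q = 53, so q = 0.95, Q = 4·0.95 = 3.8, and P = 54.9.

P = 54.9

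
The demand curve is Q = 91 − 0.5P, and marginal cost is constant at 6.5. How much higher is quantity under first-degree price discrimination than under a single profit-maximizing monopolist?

Inverting demand: P = 182 − 2Q.
A monopolist chooses Q where MR = MC. MR = 182 − 4Q; setting this equal to 6.5 gives Q = 43.875 and P = 94.25.
Under first-degree price discrimination the firm charges each unit its demand price and produces up to where P = MC, i.e. Q = 87.75. Consumer surplus is zero; producer surplus equals total surplus.
Change in quantity: 87.75 − 43.875 = 43.875.

Quantity rises by 43.875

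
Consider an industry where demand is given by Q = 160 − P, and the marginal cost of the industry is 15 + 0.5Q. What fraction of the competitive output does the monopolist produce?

Inverting demand: P = 160 − Q.
The monopolist equates marginal revenue to marginal cost: 160 − 2Q = 15 + 0.5Q, so Q = 58. From demand, P = 102.
Competitive equilibrium sets price equal to marginal cost: 160 − Q = 15 + 0.5Q, so Q = 290/3 and P = 190/3.
Ratio Q_m/Q_c = 58/(290/3) = 0.6.

Q_m/Q_c = 0.6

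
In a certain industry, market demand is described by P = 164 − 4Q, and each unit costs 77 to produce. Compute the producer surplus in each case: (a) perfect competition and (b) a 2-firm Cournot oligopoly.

Competition: PS = 0; Cournot: PS = 420.5

Competitive firms price at marginal cost: P = 77, giving Q = 21.75.
PS = (77 − 77)·21.75 = 0.
In a 2-firm Cournot equilibrium, symmetry and the first-order condition give q = (164 − 77)/(12) = 7.25. So Q = 14.5 and P = 106.
PS = (106 − 77)·14.5 = 420.5.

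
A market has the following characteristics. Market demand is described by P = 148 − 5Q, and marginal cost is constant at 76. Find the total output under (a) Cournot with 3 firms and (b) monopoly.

Cournot: Q = 10.8; Monopoly: Q = 7.2

Cournot with 3 identical firms: the symmetric best-response condition is 148 − 20q = 76. Each firm produces q = 3.6, total output Q = 10.8, price P = 94.
The monopolist equates marginal revenue to marginal cost: 148 − 10Q = 76, so Q = 7.2. From demand, P = 112.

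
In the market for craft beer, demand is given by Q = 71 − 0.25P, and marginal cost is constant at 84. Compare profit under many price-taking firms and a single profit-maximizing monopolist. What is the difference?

Profit rises by 2500

Inverting demand: P = 284 − 4Q.
Perfect competition: P = MC = 84, so 284 − 4Q = 84 and Q = 50.
Profit = (84 − 84)·50 = 0.
A monopolist chooses Q where MR = MC. MR = 284 − 8Q; setting this equal to 84 gives Q = 25 and P = 184.
Profit = (184 − 84)·25 = 2500.
Change in profit: 2500 − 0 = 2500.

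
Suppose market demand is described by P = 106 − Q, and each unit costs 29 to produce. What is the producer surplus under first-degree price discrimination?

Under first-degree price discrimination the firm charges each unit its demand price and produces up to where P = MC, i.e. Q = 77. Consumer surplus is zero; producer surplus equals total surplus.
PS = ½·(106 − 29)·77 = 2964.5.

PS = 2964.5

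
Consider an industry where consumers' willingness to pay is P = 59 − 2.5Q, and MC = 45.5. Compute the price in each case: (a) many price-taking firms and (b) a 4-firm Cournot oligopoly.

Competition: P = 45.5; Cournot: P = 48.2

Competitive firms price at marginal cost: P = 45.5, giving Q = 5.4.
With 4 symmetric Cournot firms, each firm's FOC gives 59 − 12.5q = 45.5, so q = 1.08, Q = 4·1.08 = 4.32, and P = 48.2.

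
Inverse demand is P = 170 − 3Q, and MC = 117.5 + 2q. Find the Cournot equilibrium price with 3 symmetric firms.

P = 136.25

In a 3-firm Cournot equilibrium, symmetry and the first-order condition give q = (170 − 117.5)/(14) = 3.75. So Q = 11.25 and P = 136.25.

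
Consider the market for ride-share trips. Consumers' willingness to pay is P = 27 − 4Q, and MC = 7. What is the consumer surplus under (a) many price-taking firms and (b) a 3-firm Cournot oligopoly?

Under competition P = MC = 7, so Q = (27 − 7)/4 = 5.
CS = ½·(27 − 7)·5 = 50.
With 3 symmetric Cournot firms, each firm's FOC gives 27 − 16q = 7, so q = 1.25, Q = 3·1.25 = 3.75, and P = 12.
CS = ½·(27 − 12)·3.75 = 28.125.

Competition: CS = 50; Cournot: CS = 28.125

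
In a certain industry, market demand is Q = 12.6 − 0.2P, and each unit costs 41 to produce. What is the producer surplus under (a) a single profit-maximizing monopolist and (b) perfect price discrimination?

Inverting demand: P = 63 − 5Q.
The monopolist equates marginal revenue to marginal cost: 63 − 10Q = 41, so Q = 2.2. From demand, P = 52.
PS = (52 − 41)·2.2 = 24.2.
A perfectly discriminating monopolist sells every unit with P(Q) ≥ MC(Q), so output equals the competitive quantity Q = 4.4. Each buyer pays their reservation price, so CS = 0 and the firm captures all surplus.
PS = ½·(63 − 41)·4.4 = 48.4.

Monopoly: PS = 24.2; Perfect PD: PS = 48.4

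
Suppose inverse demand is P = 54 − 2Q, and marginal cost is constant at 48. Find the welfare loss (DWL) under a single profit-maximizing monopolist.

Competitive firms price at marginal cost: P = 48, giving Q = 3.
A monopolist chooses Q where MR = MC. MR = 54 − 4Q; setting this equal to 48 gives Q = 1.5 and P = 51.
DWL is the triangle between Q = 1.5 and Q = 3: ½·(3 − 1.5)·(51 − 48) = 2.25.

DWL = 2.25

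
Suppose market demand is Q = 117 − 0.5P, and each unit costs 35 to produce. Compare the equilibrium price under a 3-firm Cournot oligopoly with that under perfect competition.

Cournot: P = 84.75; Competition: P = 35

Inverting demand: P = 234 − 2Q.
Cournot with 3 identical firms: the symmetric best-response condition is 234 − 8q = 35. Each firm produces q = 24.875, total output Q = 74.625, price P = 84.75.
Perfect competition: P = MC = 35, so 234 − 2Q = 35 and Q = 99.5.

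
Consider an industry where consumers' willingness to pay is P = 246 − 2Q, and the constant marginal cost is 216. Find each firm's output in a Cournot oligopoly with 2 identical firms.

In a 2-firm Cournot equilibrium, symmetry and the first-order condition give q = (246 − 216)/(6) = 5. So Q = 10 and P = 226.

q_i = 5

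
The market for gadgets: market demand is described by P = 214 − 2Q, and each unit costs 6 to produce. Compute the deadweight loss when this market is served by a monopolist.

Under competition P = MC = 6, so Q = (214 − 6)/2 = 104.
Monopoly sets MR = MC: 214 − 4Q = 6 ⇒ Q = 52, P = 214 − 2·52 = 110.
DWL is the triangle between Q = 52 and Q = 104: ½·(104 − 52)·(110 − 6) = 2704.

DWL = 2704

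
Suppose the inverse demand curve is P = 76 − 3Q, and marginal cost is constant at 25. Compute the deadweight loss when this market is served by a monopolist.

Competitive firms price at marginal cost: P = 25, giving Q = 17.
Monopoly sets MR = MC: 76 − 6Q = 25 ⇒ Q = 8.5, P = 76 − 3·8.5 = 50.5.
DWL is the triangle between Q = 8.5 and Q = 17: ½·(17 − 8.5)·(50.5 − 25) = 108.375.

DWL = 108.375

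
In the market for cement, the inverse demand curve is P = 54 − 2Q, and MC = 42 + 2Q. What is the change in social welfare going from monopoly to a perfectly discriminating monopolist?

Monopoly sets MR = MC: 54 − 4Q = 42 + 2Q ⇒ Q = 2, P = 54 − 2·2 = 50.
CS = ½·(54 − 50)·2 = 4; PS = (50·2 − 42·2 − ½·2·2²) = 12; TS = 16.
With perfect price discrimination, output is the efficient level Q = 3 (where demand meets MC), but every buyer pays their willingness to pay: CS = 0 and PS = total surplus.
TS = 18 (equal to competitive TS).
Change in social welfare: 18 − 16 = 2.

TS rises by 2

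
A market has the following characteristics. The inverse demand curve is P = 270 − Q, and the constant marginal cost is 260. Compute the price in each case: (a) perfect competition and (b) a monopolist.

Competition: P = 260; Monopoly: P = 265

Under competition P = MC = 260, so Q = (270 − 260)/1 = 10.
Monopoly sets MR = MC: 270 − 2Q = 260 ⇒ Q = 5, P = 270 − 5 = 265.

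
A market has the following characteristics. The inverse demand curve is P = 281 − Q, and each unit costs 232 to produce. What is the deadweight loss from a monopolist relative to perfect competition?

Under competition P = MC = 232, so Q = (281 − 232)/1 = 49.
A monopolist chooses Q where MR = MC. MR = 281 − 2Q; setting this equal to 232 gives Q = 24.5 and P = 256.5.
DWL is the triangle between Q = 24.5 and Q = 49: ½·(49 − 24.5)·(256.5 − 232) = 300.125.

DWL = 300.125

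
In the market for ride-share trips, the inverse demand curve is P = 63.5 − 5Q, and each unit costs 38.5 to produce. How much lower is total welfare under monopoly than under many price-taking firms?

TS falls by 15.625

Perfect competition: P = MC = 38.5, so 63.5 − 5Q = 38.5 and Q = 5.
CS = ½·(63.5 − 38.5)·5 = 62.5; PS = (38.5 − 38.5)·5 = 0; TS = 62.5.
Monopoly sets MR = MC: 63.5 − 10Q = 38.5 ⇒ Q = 2.5, P = 63.5 − 5·2.5 = 51.
CS = ½·(63.5 − 51)·2.5 = 15.625; PS = (51 − 38.5)·2.5 = 31.25; TS = 46.875.
Change in total welfare: 46.875 − 62.5 = −15.625.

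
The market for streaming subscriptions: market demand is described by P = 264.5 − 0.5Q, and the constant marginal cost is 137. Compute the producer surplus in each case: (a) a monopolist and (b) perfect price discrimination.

Monopoly: PS = 8128.125; Perfect PD: PS = 16256.25

The monopolist equates marginal revenue to marginal cost: 264.5 − Q = 137, so Q = 127.5. From demand, P = 200.75.
PS = (200.75 − 137)·127.5 = 8128.125.
A perfectly discriminating monopolist sells every unit with P(Q) ≥ MC(Q), so output equals the competitive quantity Q = 255. Each buyer pays their reservation price, so CS = 0 and the firm captures all surplus.
PS = ½·(264.5 − 137)·255 = 16256.25.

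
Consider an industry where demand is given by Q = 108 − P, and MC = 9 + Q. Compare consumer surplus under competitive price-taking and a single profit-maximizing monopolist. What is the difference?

Consumer surplus falls by 680.625

Inverting demand: P = 108 − Q.
Under competition P = MC: 108 − Q = 9 + Q ⇒ Q = 49.5, P = 58.5.
CS = ½·(108 − 58.5)·49.5 = 1225.125.
Monopoly sets MR = MC: 108 − 2Q = 9 + Q ⇒ Q = 33, P = 108 − 33 = 75.
CS = ½·(108 − 75)·33 = 544.5.
Change in consumer surplus: 544.5 − 1225.125 = −680.625.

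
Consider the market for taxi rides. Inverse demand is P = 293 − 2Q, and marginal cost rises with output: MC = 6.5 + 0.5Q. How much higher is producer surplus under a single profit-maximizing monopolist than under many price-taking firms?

Competitive equilibrium sets price equal to marginal cost: 293 − 2Q = 6.5 + 0.5Q, so Q = 114.6 and P = 63.8.
PS = P·Q − VC(Q) = 63.8·114.6 − (6.5·114.6 + ½·0.5·114.6²) = 3283.29.
A monopolist chooses Q where MR = MC. MR = 293 − 4Q; setting this equal to 6.5 + 0.5Q gives Q = 191/3 and P = 497/3.
PS = P·Q − VC(Q) = 497/3·191/3 − (6.5·191/3 + ½·0.5·(191/3)²) = 9120.25.
Change in producer surplus: 9120.25 − 3283.29 = 5836.96.

PS rises by 5836.96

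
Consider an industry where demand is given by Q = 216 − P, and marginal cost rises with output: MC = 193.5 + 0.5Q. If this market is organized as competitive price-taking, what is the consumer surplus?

Inverting demand: P = 216 − Q.
Competitive equilibrium sets price equal to marginal cost: 216 − Q = 193.5 + 0.5Q, so Q = 15 and P = 201.
CS = ½·(216 − 201)·15 = 112.5.

CS = 112.5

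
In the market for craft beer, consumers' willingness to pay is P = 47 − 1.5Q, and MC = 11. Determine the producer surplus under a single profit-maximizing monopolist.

The monopolist equates marginal revenue to marginal cost: 47 − 3Q = 11, so Q = 12. From demand, P = 29.
PS = (29 − 11)·12 = 216.

PS = 216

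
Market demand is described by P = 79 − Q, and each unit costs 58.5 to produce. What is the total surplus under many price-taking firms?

TS = 210.125

Under competition P = MC = 58.5, so Q = (79 − 58.5)/1 = 20.5.
CS = ½·(79 − 58.5)·20.5 = 210.125; PS = (58.5 − 58.5)·20.5 = 0; TS = 210.125.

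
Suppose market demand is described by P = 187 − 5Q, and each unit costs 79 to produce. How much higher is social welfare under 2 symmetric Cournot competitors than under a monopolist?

The monopolist equates marginal revenue to marginal cost: 187 − 10Q = 79, so Q = 10.8. From demand, P = 133.
CS = ½·(187 − 133)·10.8 = 291.6; PS = (133 − 79)·10.8 = 583.2; TS = 874.8.
In a 2-firm Cournot equilibrium, symmetry and the first-order condition give q = (187 − 79)/(15) = 7.2. So Q = 14.4 and P = 115.
CS = ½·(187 − 115)·14.4 = 518.4; PS = (115 − 79)·14.4 = 518.4; TS = 1036.8.
Change in social welfare: 1036.8 − 874.8 = 162.

Social welfare rises by 162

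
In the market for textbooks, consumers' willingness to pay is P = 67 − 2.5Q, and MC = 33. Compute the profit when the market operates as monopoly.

Profit = 115.6

Monopoly sets MR = MC: 67 − 5Q = 33 ⇒ Q = 6.8, P = 67 − 2.5·6.8 = 50.
Profit = (50 − 33)·6.8 = 115.6.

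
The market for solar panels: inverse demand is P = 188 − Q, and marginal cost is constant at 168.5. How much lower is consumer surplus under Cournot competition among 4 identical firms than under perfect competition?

Perfect competition: P = MC = 168.5, so 188 − Q = 168.5 and Q = 19.5.
CS = ½·(188 − 168.5)·19.5 = 190.125.
Cournot with 4 identical firms: the symmetric best-response condition is 188 − 5q = 168.5. Each firm produces q = 3.9, total output Q = 15.6, price P = 172.4.
CS = ½·(188 − 172.4)·15.6 = 121.68.
Change in consumer surplus: 121.68 − 190.125 = −68.445.

Consumer surplus falls by 68.445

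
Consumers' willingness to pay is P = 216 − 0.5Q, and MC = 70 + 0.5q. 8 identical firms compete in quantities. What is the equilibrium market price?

P = 99.2

In a 8-firm Cournot equilibrium, symmetry and the first-order condition give q = (216 − 70)/(5) = 29.2. So Q = 233.6 and P = 99.2.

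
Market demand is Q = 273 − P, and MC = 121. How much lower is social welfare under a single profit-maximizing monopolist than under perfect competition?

TS falls by 2888

Inverting demand: P = 273 − Q.
Under competition P = MC = 121, so Q = (273 − 121)/1 = 152.
CS = ½·(273 − 121)·152 = 11552; PS = (121 − 121)·152 = 0; TS = 11552.
The monopolist equates marginal revenue to marginal cost: 273 − 2Q = 121, so Q = 76. From demand, P = 197.
CS = ½·(273 − 197)·76 = 2888; PS = (197 − 121)·76 = 5776; TS = 8664.
Change in social welfare: 8664 − 11552 = −2888.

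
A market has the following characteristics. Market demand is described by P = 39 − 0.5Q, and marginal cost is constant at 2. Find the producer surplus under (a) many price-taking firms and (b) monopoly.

Competition: PS = 0; Monopoly: PS = 684.5

Under competition P = MC = 2, so Q = (39 − 2)/0.5 = 74.
PS = (2 − 2)·74 = 0.
A monopolist chooses Q where MR = MC. MR = 39 − Q; setting this equal to 2 gives Q = 37 and P = 20.5.
PS = (20.5 − 2)·37 = 684.5.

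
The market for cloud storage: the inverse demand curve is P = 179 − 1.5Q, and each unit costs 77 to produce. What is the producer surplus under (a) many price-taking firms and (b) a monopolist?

Competition: PS = 0; Monopoly: PS = 1734

Under competition P = MC = 77, so Q = (179 − 77)/1.5 = 68.
PS = (77 − 77)·68 = 0.
The monopolist equates marginal revenue to marginal cost: 179 − 3Q = 77, so Q = 34. From demand, P = 128.
PS = (128 − 77)·34 = 1734.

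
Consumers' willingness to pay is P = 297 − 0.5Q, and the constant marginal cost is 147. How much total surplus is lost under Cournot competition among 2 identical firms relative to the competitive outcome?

Under competition P = MC = 147, so Q = (297 − 147)/0.5 = 300.
Cournot with 2 identical firms: the symmetric best-response condition is 297 − 1.5q = 147. Each firm produces q = 100, total output Q = 200, price P = 197.
DWL is the triangle between Q = 200 and Q = 300: ½·(300 − 200)·(197 − 147) = 2500.

DWL = 2500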